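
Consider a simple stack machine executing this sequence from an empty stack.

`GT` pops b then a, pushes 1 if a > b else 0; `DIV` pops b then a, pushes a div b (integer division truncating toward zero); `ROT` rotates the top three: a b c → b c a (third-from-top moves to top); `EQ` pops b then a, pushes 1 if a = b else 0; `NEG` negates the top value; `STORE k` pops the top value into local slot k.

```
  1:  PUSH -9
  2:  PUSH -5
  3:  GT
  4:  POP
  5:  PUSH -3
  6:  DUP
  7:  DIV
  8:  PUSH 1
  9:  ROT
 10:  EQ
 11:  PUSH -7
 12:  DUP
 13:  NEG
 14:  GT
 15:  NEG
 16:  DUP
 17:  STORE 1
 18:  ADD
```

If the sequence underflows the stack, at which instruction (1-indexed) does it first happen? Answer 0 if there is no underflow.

9

PUSH -9 -> [-9]
PUSH -5 -> [-9, -5]
GT      -> [0]
POP     -> []
PUSH -3 -> [-3]
DUP     -> [-3, -3]
DIV     -> [1]
PUSH 1  -> [1, 1]
ROT  — needs 3 operands, stack has 2 → underflow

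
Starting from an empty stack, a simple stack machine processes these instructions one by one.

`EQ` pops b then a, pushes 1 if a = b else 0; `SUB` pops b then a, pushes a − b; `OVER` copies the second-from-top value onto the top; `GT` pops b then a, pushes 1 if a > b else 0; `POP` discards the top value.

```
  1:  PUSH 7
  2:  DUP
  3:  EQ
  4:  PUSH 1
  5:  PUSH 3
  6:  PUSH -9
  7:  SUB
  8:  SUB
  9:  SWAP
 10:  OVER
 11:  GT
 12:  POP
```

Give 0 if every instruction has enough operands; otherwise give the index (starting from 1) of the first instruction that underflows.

PUSH 7  → 7
DUP     → 7 7
EQ      → 1
PUSH 1  → 1 1
PUSH 3  → 1 1 3
PUSH -9 → 1 1 3 -9
SUB     → 1 1 12
SUB     → 1 -11
SWAP    → -11 1
OVER    → -11 1 -11
GT      → -11 1
POP     → -11

0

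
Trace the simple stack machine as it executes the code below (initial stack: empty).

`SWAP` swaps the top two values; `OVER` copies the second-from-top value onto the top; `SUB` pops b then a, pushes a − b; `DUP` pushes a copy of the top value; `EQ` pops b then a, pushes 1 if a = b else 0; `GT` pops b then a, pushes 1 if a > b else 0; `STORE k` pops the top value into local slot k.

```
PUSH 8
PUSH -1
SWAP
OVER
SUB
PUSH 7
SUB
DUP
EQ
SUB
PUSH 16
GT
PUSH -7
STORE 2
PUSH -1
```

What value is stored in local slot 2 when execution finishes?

-7

PUSH 8  → [8]
PUSH -1 → [8, -1]
SWAP    → [-1, 8]
OVER    → [-1, 8, -1]
SUB     → [-1, 9]
PUSH 7  → [-1, 9, 7]
SUB     → [-1, 2]
DUP     → [-1, 2, 2]
EQ      → [-1, 1]
SUB     → [-2]
PUSH 16 → [-2, 16]
GT      → [0]
PUSH -7 → [0, -7]
STORE 2 → [0]
PUSH -1 → [0, -1]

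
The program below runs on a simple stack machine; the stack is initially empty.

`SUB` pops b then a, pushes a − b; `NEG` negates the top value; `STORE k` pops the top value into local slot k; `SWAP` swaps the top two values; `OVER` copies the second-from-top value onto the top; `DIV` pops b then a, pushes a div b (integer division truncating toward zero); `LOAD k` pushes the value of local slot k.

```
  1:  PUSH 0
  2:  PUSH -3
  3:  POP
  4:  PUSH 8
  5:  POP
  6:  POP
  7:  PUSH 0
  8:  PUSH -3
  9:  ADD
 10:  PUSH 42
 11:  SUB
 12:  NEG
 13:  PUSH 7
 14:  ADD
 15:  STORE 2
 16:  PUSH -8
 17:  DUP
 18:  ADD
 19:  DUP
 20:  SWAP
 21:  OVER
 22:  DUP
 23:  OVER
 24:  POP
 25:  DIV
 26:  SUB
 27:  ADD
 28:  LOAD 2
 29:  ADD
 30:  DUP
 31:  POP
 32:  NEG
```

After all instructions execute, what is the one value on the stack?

-19

PUSH 0  : 0
PUSH -3 : 0 -3
POP     : 0
PUSH 8  : 0 8
POP     : 0
POP     : (empty)
PUSH 0  : 0
PUSH -3 : 0 -3
ADD     : -3
PUSH 42 : -3 42
SUB     : -45
NEG     : 45
PUSH 7  : 45 7
ADD     : 52
STORE 2 : (empty)
PUSH -8 : -8
DUP     : -8 -8
ADD     : -16
DUP     : -16 -16
SWAP    : -16 -16
OVER    : -16 -16 -16
DUP     : -16 -16 -16 -16
OVER    : -16 -16 -16 -16 -16
POP     : -16 -16 -16 -16
DIV     : -16 -16 1
SUB     : -16 -17
ADD     : -33
LOAD 2  : -33 52
ADD     : 19
DUP     : 19 19
POP     : 19
NEG     : -19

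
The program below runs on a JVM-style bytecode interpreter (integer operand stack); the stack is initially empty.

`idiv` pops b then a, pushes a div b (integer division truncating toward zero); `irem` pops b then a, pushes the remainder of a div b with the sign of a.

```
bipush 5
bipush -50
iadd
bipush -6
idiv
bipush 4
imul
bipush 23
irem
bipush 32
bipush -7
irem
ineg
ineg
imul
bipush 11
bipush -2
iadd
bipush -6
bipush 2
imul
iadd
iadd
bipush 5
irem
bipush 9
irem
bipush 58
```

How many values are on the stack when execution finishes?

2

bipush 5   → [5]
bipush -50 → [5, -50]
iadd       → [-45]
bipush -6  → [-45, -6]
idiv       → [7]
bipush 4   → [7, 4]
imul       → [28]
bipush 23  → [28, 23]
irem       → [5]
bipush 32  → [5, 32]
bipush -7  → [5, 32, -7]
irem       → [5, 4]
ineg       → [5, -4]
ineg       → [5, 4]
imul       → [20]
bipush 11  → [20, 11]
bipush -2  → [20, 11, -2]
iadd       → [20, 9]
bipush -6  → [20, 9, -6]
bipush 2   → [20, 9, -6, 2]
imul       → [20, 9, -12]
iadd       → [20, -3]
iadd       → [17]
bipush 5   → [17, 5]
irem       → [2]
bipush 9   → [2, 9]
irem       → [2]
bipush 58  → [2, 58]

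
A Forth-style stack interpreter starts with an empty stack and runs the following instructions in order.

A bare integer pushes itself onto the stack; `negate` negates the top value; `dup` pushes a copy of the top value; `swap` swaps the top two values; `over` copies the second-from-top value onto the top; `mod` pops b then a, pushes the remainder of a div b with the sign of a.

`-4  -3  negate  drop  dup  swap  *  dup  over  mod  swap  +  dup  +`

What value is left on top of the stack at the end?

-4     → -4
-3     → -4 -3
negate → -4 3
drop   → -4
dup    → -4 -4
swap   → -4 -4
*      → 16
dup    → 16 16
over   → 16 16 16
mod    → 16 0
swap   → 0 16
+      → 16
dup    → 16 16
+      → 32

32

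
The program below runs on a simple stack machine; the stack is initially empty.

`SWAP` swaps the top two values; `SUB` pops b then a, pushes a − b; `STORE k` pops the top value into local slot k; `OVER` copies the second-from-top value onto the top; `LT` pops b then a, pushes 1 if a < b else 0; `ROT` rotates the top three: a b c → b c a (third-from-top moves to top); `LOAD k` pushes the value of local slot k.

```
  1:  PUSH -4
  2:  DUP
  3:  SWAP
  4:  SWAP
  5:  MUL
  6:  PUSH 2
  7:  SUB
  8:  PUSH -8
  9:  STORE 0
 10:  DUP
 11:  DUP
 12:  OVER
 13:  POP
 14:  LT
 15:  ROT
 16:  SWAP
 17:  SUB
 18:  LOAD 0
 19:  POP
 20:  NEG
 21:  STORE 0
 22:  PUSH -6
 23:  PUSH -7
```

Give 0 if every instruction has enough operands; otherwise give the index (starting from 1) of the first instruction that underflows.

PUSH -4 -> -4
DUP     -> -4 -4
SWAP    -> -4 -4
SWAP    -> -4 -4
MUL     -> 16
PUSH 2  -> 16 2
SUB     -> 14
PUSH -8 -> 14 -8
STORE 0 -> 14
DUP     -> 14 14
DUP     -> 14 14 14
OVER    -> 14 14 14 14
POP     -> 14 14 14
LT      -> 14 0
ROT  — needs 3 operands, stack has 2 → underflow

15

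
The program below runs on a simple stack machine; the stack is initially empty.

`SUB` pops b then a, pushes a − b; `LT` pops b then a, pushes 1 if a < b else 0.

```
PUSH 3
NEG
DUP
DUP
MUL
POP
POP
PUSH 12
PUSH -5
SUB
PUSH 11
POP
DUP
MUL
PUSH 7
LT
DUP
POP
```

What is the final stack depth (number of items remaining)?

1

PUSH 3   [3]
NEG      [-3]
DUP      [-3, -3]
DUP      [-3, -3, -3]
MUL      [-3, 9]
POP      [-3]
POP      []
PUSH 12  [12]
PUSH -5  [12, -5]
SUB      [17]
PUSH 11  [17, 11]
POP      [17]
DUP      [17, 17]
MUL      [289]
PUSH 7   [289, 7]
LT       [0]
DUP      [0, 0]
POP      [0]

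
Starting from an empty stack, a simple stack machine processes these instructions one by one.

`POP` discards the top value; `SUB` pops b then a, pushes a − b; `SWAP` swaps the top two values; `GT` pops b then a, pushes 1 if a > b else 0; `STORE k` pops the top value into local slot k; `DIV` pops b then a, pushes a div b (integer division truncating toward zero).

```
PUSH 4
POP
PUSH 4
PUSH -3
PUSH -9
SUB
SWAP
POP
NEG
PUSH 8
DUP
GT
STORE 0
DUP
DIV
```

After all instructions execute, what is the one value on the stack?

PUSH 4  → 4
POP     → (empty)
PUSH 4  → 4
PUSH -3 → 4 -3
PUSH -9 → 4 -3 -9
SUB     → 4 6
SWAP    → 6 4
POP     → 6
NEG     → -6
PUSH 8  → -6 8
DUP     → -6 8 8
GT      → -6 0
STORE 0 → -6
DUP     → -6 -6
DIV     → 1

1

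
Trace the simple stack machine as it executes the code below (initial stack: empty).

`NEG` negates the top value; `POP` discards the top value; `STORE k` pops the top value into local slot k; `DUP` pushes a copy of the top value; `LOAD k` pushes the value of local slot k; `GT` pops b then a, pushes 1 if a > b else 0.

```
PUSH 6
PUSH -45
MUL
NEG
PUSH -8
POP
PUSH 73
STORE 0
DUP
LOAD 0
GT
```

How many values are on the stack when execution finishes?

2

PUSH 6   -> [6]
PUSH -45 -> [6, -45]
MUL      -> [-270]
NEG      -> [270]
PUSH -8  -> [270, -8]
POP      -> [270]
PUSH 73  -> [270, 73]
STORE 0  -> [270]
DUP      -> [270, 270]
LOAD 0   -> [270, 270, 73]
GT       -> [270, 1]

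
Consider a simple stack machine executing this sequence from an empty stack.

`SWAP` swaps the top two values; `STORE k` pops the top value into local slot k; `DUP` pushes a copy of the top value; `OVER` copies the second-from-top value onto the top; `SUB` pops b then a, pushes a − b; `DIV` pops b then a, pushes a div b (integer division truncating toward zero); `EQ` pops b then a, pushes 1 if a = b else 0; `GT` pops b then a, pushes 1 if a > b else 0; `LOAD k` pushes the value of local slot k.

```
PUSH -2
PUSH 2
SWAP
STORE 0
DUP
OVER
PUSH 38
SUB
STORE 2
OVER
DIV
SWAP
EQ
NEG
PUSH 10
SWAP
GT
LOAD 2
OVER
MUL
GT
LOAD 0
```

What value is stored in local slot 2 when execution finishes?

PUSH -2 -> -2
PUSH 2  -> -2 2
SWAP    -> 2 -2
STORE 0 -> 2
DUP     -> 2 2
OVER    -> 2 2 2
PUSH 38 -> 2 2 2 38
SUB     -> 2 2 -36
STORE 2 -> 2 2
OVER    -> 2 2 2
DIV     -> 2 1
SWAP    -> 1 2
EQ      -> 0
NEG     -> 0
PUSH 10 -> 0 10
SWAP    -> 10 0
GT      -> 1
LOAD 2  -> 1 -36
OVER    -> 1 -36 1
MUL     -> 1 -36
GT      -> 1
LOAD 0  -> 1 -2

-36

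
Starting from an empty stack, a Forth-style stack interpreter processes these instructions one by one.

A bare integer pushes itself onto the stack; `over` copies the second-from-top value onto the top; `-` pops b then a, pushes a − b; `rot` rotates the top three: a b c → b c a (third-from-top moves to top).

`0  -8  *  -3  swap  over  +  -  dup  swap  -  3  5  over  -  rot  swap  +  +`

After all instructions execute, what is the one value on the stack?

5

0    -> [0]
-8   -> [0, -8]
*    -> [0]
-3   -> [0, -3]
swap -> [-3, 0]
over -> [-3, 0, -3]
+    -> [-3, -3]
-    -> [0]
dup  -> [0, 0]
swap -> [0, 0]
-    -> [0]
3    -> [0, 3]
5    -> [0, 3, 5]
over -> [0, 3, 5, 3]
-    -> [0, 3, 2]
rot  -> [3, 2, 0]
swap -> [3, 0, 2]
+    -> [3, 2]
+    -> [5]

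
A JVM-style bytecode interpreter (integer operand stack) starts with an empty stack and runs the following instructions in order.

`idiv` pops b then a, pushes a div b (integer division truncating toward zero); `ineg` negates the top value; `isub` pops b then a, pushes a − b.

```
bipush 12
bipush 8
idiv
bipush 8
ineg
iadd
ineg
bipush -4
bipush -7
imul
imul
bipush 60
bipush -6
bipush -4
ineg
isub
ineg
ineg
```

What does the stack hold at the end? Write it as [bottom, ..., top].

bipush 12 -> 12
bipush 8  -> 12 8
idiv      -> 1
bipush 8  -> 1 8
ineg      -> 1 -8
iadd      -> -7
ineg      -> 7
bipush -4 -> 7 -4
bipush -7 -> 7 -4 -7
imul      -> 7 28
imul      -> 196
bipush 60 -> 196 60
bipush -6 -> 196 60 -6
bipush -4 -> 196 60 -6 -4
ineg      -> 196 60 -6 4
isub      -> 196 60 -10
ineg      -> 196 60 10
ineg      -> 196 60 -10

[196, 60, -10]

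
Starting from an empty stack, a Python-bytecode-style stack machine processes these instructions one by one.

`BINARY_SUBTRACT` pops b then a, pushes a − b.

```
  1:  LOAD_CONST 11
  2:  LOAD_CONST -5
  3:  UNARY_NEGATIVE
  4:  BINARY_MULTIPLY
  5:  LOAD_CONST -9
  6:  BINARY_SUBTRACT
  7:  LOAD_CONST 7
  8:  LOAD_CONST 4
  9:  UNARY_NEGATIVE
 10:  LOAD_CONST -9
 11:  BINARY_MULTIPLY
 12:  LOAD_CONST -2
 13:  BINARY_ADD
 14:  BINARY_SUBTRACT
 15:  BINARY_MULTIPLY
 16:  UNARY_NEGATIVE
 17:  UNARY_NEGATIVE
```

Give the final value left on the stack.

LOAD_CONST 11   : [11]
LOAD_CONST -5   : [11, -5]
UNARY_NEGATIVE  : [11, 5]
BINARY_MULTIPLY : [55]
LOAD_CONST -9   : [55, -9]
BINARY_SUBTRACT : [64]
LOAD_CONST 7    : [64, 7]
LOAD_CONST 4    : [64, 7, 4]
UNARY_NEGATIVE  : [64, 7, -4]
LOAD_CONST -9   : [64, 7, -4, -9]
BINARY_MULTIPLY : [64, 7, 36]
LOAD_CONST -2   : [64, 7, 36, -2]
BINARY_ADD      : [64, 7, 34]
BINARY_SUBTRACT : [64, -27]
BINARY_MULTIPLY : [-1728]
UNARY_NEGATIVE  : [1728]
UNARY_NEGATIVE  : [-1728]

-1728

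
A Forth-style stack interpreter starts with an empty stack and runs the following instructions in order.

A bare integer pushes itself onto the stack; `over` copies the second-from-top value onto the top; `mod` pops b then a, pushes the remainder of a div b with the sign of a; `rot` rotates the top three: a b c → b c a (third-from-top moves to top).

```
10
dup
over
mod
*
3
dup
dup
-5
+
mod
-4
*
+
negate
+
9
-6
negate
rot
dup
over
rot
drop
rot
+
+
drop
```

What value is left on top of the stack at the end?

10     : [10]
dup    : [10, 10]
over   : [10, 10, 10]
mod    : [10, 0]
*      : [0]
3      : [0, 3]
dup    : [0, 3, 3]
dup    : [0, 3, 3, 3]
-5     : [0, 3, 3, 3, -5]
+      : [0, 3, 3, -2]
mod    : [0, 3, 1]
-4     : [0, 3, 1, -4]
*      : [0, 3, -4]
+      : [0, -1]
negate : [0, 1]
+      : [1]
9      : [1, 9]
-6     : [1, 9, -6]
negate : [1, 9, 6]
rot    : [9, 6, 1]
dup    : [9, 6, 1, 1]
over   : [9, 6, 1, 1, 1]
rot    : [9, 6, 1, 1, 1]
drop   : [9, 6, 1, 1]
rot    : [9, 1, 1, 6]
+      : [9, 1, 7]
+      : [9, 8]
drop   : [9]

9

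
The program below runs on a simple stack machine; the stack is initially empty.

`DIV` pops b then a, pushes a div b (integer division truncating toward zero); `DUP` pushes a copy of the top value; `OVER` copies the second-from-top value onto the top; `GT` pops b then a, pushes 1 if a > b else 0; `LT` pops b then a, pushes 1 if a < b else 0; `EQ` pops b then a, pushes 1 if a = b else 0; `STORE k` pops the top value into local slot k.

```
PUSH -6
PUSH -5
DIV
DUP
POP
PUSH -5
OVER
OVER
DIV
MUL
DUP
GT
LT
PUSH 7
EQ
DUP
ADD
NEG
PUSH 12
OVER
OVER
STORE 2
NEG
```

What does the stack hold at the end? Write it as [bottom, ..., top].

[0, 12, 0]

PUSH -6  [-6]
PUSH -5  [-6, -5]
DIV      [1]
DUP      [1, 1]
POP      [1]
PUSH -5  [1, -5]
OVER     [1, -5, 1]
OVER     [1, -5, 1, -5]
DIV      [1, -5, 0]
MUL      [1, 0]
DUP      [1, 0, 0]
GT       [1, 0]
LT       [0]
PUSH 7   [0, 7]
EQ       [0]
DUP      [0, 0]
ADD      [0]
NEG      [0]
PUSH 12  [0, 12]
OVER     [0, 12, 0]
OVER     [0, 12, 0, 12]
STORE 2  [0, 12, 0]
NEG      [0, 12, 0]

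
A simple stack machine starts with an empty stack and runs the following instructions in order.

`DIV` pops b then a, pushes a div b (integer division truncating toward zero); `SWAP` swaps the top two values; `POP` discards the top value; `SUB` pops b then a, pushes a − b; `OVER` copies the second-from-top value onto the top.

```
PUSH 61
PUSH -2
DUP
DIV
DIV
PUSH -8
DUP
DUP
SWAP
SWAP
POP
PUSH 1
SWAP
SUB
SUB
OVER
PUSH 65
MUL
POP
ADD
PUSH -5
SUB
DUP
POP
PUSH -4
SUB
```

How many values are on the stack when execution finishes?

1

PUSH 61  61
PUSH -2  61 -2
DUP      61 -2 -2
DIV      61 1
DIV      61
PUSH -8  61 -8
DUP      61 -8 -8
DUP      61 -8 -8 -8
SWAP     61 -8 -8 -8
SWAP     61 -8 -8 -8
POP      61 -8 -8
PUSH 1   61 -8 -8 1
SWAP     61 -8 1 -8
SUB      61 -8 9
SUB      61 -17
OVER     61 -17 61
PUSH 65  61 -17 61 65
MUL      61 -17 3965
POP      61 -17
ADD      44
PUSH -5  44 -5
SUB      49
DUP      49 49
POP      49
PUSH -4  49 -4
SUB      53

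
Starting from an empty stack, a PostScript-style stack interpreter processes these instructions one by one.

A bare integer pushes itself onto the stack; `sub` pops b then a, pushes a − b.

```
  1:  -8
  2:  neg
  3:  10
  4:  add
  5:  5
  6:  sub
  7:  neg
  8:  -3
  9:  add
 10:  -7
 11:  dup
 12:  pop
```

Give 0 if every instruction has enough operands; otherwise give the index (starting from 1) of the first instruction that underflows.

0

-8   -8
neg  8
10   8 10
add  18
5    18 5
sub  13
neg  -13
-3   -13 -3
add  -16
-7   -16 -7
dup  -16 -7 -7
pop  -16 -7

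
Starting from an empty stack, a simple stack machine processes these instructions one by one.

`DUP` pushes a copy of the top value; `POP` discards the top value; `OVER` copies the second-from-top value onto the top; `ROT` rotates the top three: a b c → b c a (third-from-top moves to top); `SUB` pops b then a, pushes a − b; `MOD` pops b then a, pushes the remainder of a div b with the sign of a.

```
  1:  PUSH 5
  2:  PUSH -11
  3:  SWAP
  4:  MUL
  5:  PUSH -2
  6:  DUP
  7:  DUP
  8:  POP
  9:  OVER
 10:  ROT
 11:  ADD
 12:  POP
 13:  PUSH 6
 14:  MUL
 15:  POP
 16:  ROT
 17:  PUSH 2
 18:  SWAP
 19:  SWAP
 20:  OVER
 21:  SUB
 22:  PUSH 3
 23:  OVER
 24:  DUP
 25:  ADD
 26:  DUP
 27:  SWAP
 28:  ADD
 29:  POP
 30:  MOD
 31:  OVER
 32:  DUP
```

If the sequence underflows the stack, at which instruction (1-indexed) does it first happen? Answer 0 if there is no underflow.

16

PUSH 5   : [5]
PUSH -11 : [5, -11]
SWAP     : [-11, 5]
MUL      : [-55]
PUSH -2  : [-55, -2]
DUP      : [-55, -2, -2]
DUP      : [-55, -2, -2, -2]
POP      : [-55, -2, -2]
OVER     : [-55, -2, -2, -2]
ROT      : [-55, -2, -2, -2]
ADD      : [-55, -2, -4]
POP      : [-55, -2]
PUSH 6   : [-55, -2, 6]
MUL      : [-55, -12]
POP      : [-55]
ROT  — needs 3 operands, stack has 1 → underflow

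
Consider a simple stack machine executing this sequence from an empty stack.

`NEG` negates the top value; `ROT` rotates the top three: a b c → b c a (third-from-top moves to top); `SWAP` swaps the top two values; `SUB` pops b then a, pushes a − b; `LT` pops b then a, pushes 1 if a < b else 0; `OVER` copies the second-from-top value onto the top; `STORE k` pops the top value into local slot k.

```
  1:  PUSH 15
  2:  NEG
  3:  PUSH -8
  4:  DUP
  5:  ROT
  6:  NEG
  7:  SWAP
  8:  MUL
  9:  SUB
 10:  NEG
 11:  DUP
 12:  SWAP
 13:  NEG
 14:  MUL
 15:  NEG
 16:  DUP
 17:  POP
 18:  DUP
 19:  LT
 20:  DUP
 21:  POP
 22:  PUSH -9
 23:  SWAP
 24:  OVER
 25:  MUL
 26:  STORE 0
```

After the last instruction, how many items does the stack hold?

1

PUSH 15 -> 15
NEG     -> -15
PUSH -8 -> -15 -8
DUP     -> -15 -8 -8
ROT     -> -8 -8 -15
NEG     -> -8 -8 15
SWAP    -> -8 15 -8
MUL     -> -8 -120
SUB     -> 112
NEG     -> -112
DUP     -> -112 -112
SWAP    -> -112 -112
NEG     -> -112 112
MUL     -> -12544
NEG     -> 12544
DUP     -> 12544 12544
POP     -> 12544
DUP     -> 12544 12544
LT      -> 0
DUP     -> 0 0
POP     -> 0
PUSH -9 -> 0 -9
SWAP    -> -9 0
OVER    -> -9 0 -9
MUL     -> -9 0
STORE 0 -> -9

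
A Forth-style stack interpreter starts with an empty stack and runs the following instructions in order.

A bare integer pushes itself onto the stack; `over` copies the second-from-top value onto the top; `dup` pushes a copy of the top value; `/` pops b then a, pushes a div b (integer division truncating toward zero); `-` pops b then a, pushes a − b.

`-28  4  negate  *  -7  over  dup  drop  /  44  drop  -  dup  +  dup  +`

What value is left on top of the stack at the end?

-28     -28
4       -28 4
negate  -28 -4
*       112
-7      112 -7
over    112 -7 112
dup     112 -7 112 112
drop    112 -7 112
/       112 0
44      112 0 44
drop    112 0
-       112
dup     112 112
+       224
dup     224 224
+       448

448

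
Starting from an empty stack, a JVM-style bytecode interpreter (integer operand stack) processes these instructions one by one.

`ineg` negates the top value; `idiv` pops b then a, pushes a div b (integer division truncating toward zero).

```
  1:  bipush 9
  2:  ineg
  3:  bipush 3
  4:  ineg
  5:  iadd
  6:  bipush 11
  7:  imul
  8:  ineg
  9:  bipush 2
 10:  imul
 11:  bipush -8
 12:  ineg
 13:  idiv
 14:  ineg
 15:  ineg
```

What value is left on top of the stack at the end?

bipush 9  : 9
ineg      : -9
bipush 3  : -9 3
ineg      : -9 -3
iadd      : -12
bipush 11 : -12 11
imul      : -132
ineg      : 132
bipush 2  : 132 2
imul      : 264
bipush -8 : 264 -8
ineg      : 264 8
idiv      : 33
ineg      : -33
ineg      : 33

33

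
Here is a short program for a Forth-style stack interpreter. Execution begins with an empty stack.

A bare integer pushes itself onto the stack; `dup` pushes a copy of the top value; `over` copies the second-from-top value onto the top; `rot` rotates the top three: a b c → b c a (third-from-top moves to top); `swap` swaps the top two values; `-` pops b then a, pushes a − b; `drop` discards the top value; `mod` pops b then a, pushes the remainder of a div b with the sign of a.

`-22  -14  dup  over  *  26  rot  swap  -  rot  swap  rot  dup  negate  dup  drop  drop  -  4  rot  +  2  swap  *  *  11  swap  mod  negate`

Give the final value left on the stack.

-11

-22    → [-22]
-14    → [-22, -14]
dup    → [-22, -14, -14]
over   → [-22, -14, -14, -14]
*      → [-22, -14, 196]
26     → [-22, -14, 196, 26]
rot    → [-22, 196, 26, -14]
swap   → [-22, 196, -14, 26]
-      → [-22, 196, -40]
rot    → [196, -40, -22]
swap   → [196, -22, -40]
rot    → [-22, -40, 196]
dup    → [-22, -40, 196, 196]
negate → [-22, -40, 196, -196]
dup    → [-22, -40, 196, -196, -196]
drop   → [-22, -40, 196, -196]
drop   → [-22, -40, 196]
-      → [-22, -236]
4      → [-22, -236, 4]
rot    → [-236, 4, -22]
+      → [-236, -18]
2      → [-236, -18, 2]
swap   → [-236, 2, -18]
*      → [-236, -36]
*      → [8496]
11     → [8496, 11]
swap   → [11, 8496]
mod    → [11]
negate → [-11]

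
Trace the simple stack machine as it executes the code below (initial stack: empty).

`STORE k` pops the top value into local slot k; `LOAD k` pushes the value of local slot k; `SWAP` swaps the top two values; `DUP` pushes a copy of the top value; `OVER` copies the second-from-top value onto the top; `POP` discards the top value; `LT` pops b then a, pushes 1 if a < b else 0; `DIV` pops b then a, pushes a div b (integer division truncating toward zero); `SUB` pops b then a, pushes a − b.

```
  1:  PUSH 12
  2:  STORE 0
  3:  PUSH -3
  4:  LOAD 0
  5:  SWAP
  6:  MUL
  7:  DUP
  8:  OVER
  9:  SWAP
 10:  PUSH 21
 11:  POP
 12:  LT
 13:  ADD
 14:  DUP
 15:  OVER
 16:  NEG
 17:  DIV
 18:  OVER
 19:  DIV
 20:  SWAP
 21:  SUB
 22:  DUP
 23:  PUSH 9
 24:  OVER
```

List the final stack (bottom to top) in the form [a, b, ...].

PUSH 12 → 12
STORE 0 → (empty)
PUSH -3 → -3
LOAD 0  → -3 12
SWAP    → 12 -3
MUL     → -36
DUP     → -36 -36
OVER    → -36 -36 -36
SWAP    → -36 -36 -36
PUSH 21 → -36 -36 -36 21
POP     → -36 -36 -36
LT      → -36 0
ADD     → -36
DUP     → -36 -36
OVER    → -36 -36 -36
NEG     → -36 -36 36
DIV     → -36 -1
OVER    → -36 -1 -36
DIV     → -36 0
SWAP    → 0 -36
SUB     → 36
DUP     → 36 36
PUSH 9  → 36 36 9
OVER    → 36 36 9 36

[36, 36, 9, 36]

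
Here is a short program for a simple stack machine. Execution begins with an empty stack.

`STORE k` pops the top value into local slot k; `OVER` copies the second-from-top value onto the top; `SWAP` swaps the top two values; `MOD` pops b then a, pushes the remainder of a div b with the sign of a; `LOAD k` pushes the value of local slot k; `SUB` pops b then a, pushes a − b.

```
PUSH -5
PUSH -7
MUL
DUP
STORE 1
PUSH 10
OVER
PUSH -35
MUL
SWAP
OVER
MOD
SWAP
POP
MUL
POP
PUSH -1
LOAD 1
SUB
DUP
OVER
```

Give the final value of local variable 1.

35

PUSH -5  → [-5]
PUSH -7  → [-5, -7]
MUL      → [35]
DUP      → [35, 35]
STORE 1  → [35]
PUSH 10  → [35, 10]
OVER     → [35, 10, 35]
PUSH -35 → [35, 10, 35, -35]
MUL      → [35, 10, -1225]
SWAP     → [35, -1225, 10]
OVER     → [35, -1225, 10, -1225]
MOD      → [35, -1225, 10]
SWAP     → [35, 10, -1225]
POP      → [35, 10]
MUL      → [350]
POP      → []
PUSH -1  → [-1]
LOAD 1   → [-1, 35]
SUB      → [-36]
DUP      → [-36, -36]
OVER     → [-36, -36, -36]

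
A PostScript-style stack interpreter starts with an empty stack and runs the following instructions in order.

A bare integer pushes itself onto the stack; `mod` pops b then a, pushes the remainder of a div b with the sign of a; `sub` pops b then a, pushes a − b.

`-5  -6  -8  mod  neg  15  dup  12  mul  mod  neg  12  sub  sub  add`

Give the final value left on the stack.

28

-5  : [-5]
-6  : [-5, -6]
-8  : [-5, -6, -8]
mod : [-5, -6]
neg : [-5, 6]
15  : [-5, 6, 15]
dup : [-5, 6, 15, 15]
12  : [-5, 6, 15, 15, 12]
mul : [-5, 6, 15, 180]
mod : [-5, 6, 15]
neg : [-5, 6, -15]
12  : [-5, 6, -15, 12]
sub : [-5, 6, -27]
sub : [-5, 33]
add : [28]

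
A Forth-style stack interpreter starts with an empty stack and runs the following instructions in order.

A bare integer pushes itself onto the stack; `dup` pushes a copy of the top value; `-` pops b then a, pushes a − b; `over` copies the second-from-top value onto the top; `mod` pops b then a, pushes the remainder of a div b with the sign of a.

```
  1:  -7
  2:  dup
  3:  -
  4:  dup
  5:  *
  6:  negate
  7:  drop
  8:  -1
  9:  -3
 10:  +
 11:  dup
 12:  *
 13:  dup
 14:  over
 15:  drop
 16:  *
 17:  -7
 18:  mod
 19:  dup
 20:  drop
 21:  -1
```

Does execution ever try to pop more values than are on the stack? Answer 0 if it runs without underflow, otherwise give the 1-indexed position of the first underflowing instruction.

0

-7     -> [-7]
dup    -> [-7, -7]
-      -> [0]
dup    -> [0, 0]
*      -> [0]
negate -> [0]
drop   -> []
-1     -> [-1]
-3     -> [-1, -3]
+      -> [-4]
dup    -> [-4, -4]
*      -> [16]
dup    -> [16, 16]
over   -> [16, 16, 16]
drop   -> [16, 16]
*      -> [256]
-7     -> [256, -7]
mod    -> [4]
dup    -> [4, 4]
drop   -> [4]
-1     -> [4, -1]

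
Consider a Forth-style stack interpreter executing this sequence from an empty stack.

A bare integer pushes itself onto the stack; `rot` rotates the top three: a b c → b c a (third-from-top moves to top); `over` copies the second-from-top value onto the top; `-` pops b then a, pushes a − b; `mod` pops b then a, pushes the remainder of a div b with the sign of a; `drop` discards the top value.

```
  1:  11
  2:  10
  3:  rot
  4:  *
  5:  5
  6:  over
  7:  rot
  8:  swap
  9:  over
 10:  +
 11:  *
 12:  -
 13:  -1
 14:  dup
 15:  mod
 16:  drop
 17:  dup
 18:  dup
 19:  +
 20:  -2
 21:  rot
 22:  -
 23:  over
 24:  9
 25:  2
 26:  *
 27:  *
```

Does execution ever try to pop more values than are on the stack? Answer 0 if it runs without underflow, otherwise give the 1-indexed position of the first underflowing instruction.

11 : [11]
10 : [11, 10]
rot  — needs 3 operands, stack has 2 → underflow

3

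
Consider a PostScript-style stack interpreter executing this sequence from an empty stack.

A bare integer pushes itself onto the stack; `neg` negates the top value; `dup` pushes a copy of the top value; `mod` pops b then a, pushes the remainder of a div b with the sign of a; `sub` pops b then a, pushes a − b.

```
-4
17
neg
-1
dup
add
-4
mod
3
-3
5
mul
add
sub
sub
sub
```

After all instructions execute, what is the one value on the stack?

-4   -4
17   -4 17
neg  -4 -17
-1   -4 -17 -1
dup  -4 -17 -1 -1
add  -4 -17 -2
-4   -4 -17 -2 -4
mod  -4 -17 -2
3    -4 -17 -2 3
-3   -4 -17 -2 3 -3
5    -4 -17 -2 3 -3 5
mul  -4 -17 -2 3 -15
add  -4 -17 -2 -12
sub  -4 -17 10
sub  -4 -27
sub  23

23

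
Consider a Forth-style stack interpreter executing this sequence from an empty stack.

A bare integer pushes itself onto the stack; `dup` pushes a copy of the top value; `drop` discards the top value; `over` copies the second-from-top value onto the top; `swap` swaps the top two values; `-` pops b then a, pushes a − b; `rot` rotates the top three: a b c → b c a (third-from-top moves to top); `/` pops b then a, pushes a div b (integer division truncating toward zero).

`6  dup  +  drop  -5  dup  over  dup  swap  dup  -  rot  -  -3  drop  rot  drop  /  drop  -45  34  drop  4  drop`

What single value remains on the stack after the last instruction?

-45

6    → 6
dup  → 6 6
+    → 12
drop → (empty)
-5   → -5
dup  → -5 -5
over → -5 -5 -5
dup  → -5 -5 -5 -5
swap → -5 -5 -5 -5
dup  → -5 -5 -5 -5 -5
-    → -5 -5 -5 0
rot  → -5 -5 0 -5
-    → -5 -5 5
-3   → -5 -5 5 -3
drop → -5 -5 5
rot  → -5 5 -5
drop → -5 5
/    → -1
drop → (empty)
-45  → -45
34   → -45 34
drop → -45
4    → -45 4
drop → -45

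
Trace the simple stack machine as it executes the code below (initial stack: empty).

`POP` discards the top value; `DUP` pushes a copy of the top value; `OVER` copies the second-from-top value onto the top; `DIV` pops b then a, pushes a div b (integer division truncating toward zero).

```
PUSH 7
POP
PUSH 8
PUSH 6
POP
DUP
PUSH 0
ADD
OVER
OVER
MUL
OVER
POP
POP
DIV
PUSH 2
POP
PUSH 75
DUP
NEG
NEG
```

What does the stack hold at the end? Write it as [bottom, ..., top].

PUSH 7  → [7]
POP     → []
PUSH 8  → [8]
PUSH 6  → [8, 6]
POP     → [8]
DUP     → [8, 8]
PUSH 0  → [8, 8, 0]
ADD     → [8, 8]
OVER    → [8, 8, 8]
OVER    → [8, 8, 8, 8]
MUL     → [8, 8, 64]
OVER    → [8, 8, 64, 8]
POP     → [8, 8, 64]
POP     → [8, 8]
DIV     → [1]
PUSH 2  → [1, 2]
POP     → [1]
PUSH 75 → [1, 75]
DUP     → [1, 75, 75]
NEG     → [1, 75, -75]
NEG     → [1, 75, 75]

[1, 75, 75]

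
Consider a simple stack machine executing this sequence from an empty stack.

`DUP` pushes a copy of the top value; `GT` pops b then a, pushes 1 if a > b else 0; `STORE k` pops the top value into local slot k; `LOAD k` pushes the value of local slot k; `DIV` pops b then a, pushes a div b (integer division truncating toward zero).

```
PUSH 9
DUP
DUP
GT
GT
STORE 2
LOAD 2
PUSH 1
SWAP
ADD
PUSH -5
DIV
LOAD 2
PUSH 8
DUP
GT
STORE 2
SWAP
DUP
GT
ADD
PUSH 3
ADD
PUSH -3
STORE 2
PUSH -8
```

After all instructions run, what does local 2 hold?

-3

PUSH 9  → 9
DUP     → 9 9
DUP     → 9 9 9
GT      → 9 0
GT      → 1
STORE 2 → (empty)
LOAD 2  → 1
PUSH 1  → 1 1
SWAP    → 1 1
ADD     → 2
PUSH -5 → 2 -5
DIV     → 0
LOAD 2  → 0 1
PUSH 8  → 0 1 8
DUP     → 0 1 8 8
GT      → 0 1 0
STORE 2 → 0 1
SWAP    → 1 0
DUP     → 1 0 0
GT      → 1 0
ADD     → 1
PUSH 3  → 1 3
ADD     → 4
PUSH -3 → 4 -3
STORE 2 → 4
PUSH -8 → 4 -8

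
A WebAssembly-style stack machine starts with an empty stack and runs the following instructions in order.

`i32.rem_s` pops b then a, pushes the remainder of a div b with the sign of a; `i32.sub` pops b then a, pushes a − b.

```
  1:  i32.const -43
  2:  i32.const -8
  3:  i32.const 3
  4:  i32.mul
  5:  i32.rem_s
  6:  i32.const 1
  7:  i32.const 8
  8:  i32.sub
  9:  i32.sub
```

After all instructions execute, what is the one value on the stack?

i32.const -43 -> [-43]
i32.const -8  -> [-43, -8]
i32.const 3   -> [-43, -8, 3]
i32.mul       -> [-43, -24]
i32.rem_s     -> [-19]
i32.const 1   -> [-19, 1]
i32.const 8   -> [-19, 1, 8]
i32.sub       -> [-19, -7]
i32.sub       -> [-12]

-12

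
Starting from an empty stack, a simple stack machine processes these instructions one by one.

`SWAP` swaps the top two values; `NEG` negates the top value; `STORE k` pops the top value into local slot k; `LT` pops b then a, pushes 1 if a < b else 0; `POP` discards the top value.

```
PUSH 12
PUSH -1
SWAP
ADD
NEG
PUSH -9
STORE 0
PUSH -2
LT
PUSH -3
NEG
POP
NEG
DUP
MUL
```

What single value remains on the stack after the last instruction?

1

PUSH 12 → 12
PUSH -1 → 12 -1
SWAP    → -1 12
ADD     → 11
NEG     → -11
PUSH -9 → -11 -9
STORE 0 → -11
PUSH -2 → -11 -2
LT      → 1
PUSH -3 → 1 -3
NEG     → 1 3
POP     → 1
NEG     → -1
DUP     → -1 -1
MUL     → 1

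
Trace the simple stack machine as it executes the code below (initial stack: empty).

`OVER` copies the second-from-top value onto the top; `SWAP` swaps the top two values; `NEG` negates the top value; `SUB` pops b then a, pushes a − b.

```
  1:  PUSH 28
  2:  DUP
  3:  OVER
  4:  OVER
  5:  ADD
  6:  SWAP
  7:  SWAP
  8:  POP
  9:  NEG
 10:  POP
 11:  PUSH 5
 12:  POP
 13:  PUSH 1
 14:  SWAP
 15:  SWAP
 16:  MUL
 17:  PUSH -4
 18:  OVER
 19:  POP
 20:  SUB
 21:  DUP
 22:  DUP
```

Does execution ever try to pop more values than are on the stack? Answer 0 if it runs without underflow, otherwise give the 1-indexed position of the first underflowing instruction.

0

PUSH 28 -> [28]
DUP     -> [28, 28]
OVER    -> [28, 28, 28]
OVER    -> [28, 28, 28, 28]
ADD     -> [28, 28, 56]
SWAP    -> [28, 56, 28]
SWAP    -> [28, 28, 56]
POP     -> [28, 28]
NEG     -> [28, -28]
POP     -> [28]
PUSH 5  -> [28, 5]
POP     -> [28]
PUSH 1  -> [28, 1]
SWAP    -> [1, 28]
SWAP    -> [28, 1]
MUL     -> [28]
PUSH -4 -> [28, -4]
OVER    -> [28, -4, 28]
POP     -> [28, -4]
SUB     -> [32]
DUP     -> [32, 32]
DUP     -> [32, 32, 32]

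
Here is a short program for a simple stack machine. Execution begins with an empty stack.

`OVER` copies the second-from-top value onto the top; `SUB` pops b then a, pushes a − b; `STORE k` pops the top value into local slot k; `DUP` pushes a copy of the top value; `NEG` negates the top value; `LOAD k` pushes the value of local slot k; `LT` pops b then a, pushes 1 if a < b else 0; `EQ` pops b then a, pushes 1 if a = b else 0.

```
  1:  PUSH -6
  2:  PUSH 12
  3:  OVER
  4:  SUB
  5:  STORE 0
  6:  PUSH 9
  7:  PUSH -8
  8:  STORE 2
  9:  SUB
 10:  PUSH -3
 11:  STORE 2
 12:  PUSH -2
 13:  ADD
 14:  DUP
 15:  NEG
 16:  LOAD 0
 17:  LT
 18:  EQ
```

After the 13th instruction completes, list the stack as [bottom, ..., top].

PUSH -6 → [-6]
PUSH 12 → [-6, 12]
OVER    → [-6, 12, -6]
SUB     → [-6, 18]
STORE 0 → [-6]
PUSH 9  → [-6, 9]
PUSH -8 → [-6, 9, -8]
STORE 2 → [-6, 9]
SUB     → [-15]
PUSH -3 → [-15, -3]
STORE 2 → [-15]
PUSH -2 → [-15, -2]
ADD     → [-17]

[-17]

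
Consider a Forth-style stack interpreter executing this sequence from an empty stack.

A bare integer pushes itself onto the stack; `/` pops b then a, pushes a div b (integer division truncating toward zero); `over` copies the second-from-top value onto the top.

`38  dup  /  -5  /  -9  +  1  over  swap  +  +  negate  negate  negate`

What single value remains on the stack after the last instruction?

38     : [38]
dup    : [38, 38]
/      : [1]
-5     : [1, -5]
/      : [0]
-9     : [0, -9]
+      : [-9]
1      : [-9, 1]
over   : [-9, 1, -9]
swap   : [-9, -9, 1]
+      : [-9, -8]
+      : [-17]
negate : [17]
negate : [-17]
negate : [17]

17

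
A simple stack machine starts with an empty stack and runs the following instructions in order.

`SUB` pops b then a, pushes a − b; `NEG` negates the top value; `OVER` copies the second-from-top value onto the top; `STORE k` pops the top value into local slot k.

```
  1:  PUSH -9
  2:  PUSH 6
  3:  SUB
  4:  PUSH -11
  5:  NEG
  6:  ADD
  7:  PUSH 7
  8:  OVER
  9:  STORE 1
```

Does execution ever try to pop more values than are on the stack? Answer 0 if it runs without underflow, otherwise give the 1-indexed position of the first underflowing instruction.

0

PUSH -9  → [-9]
PUSH 6   → [-9, 6]
SUB      → [-15]
PUSH -11 → [-15, -11]
NEG      → [-15, 11]
ADD      → [-4]
PUSH 7   → [-4, 7]
OVER     → [-4, 7, -4]
STORE 1  → [-4, 7]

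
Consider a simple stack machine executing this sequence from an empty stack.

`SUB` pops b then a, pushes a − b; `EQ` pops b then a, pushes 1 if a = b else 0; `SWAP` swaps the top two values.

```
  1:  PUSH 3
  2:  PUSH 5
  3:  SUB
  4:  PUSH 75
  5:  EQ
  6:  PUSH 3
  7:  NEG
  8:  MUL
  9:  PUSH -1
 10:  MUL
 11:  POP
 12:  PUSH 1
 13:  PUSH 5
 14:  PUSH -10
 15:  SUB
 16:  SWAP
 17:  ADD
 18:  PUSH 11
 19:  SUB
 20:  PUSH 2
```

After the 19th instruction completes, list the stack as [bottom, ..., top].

PUSH 3    3
PUSH 5    3 5
SUB       -2
PUSH 75   -2 75
EQ        0
PUSH 3    0 3
NEG       0 -3
MUL       0
PUSH -1   0 -1
MUL       0
POP       (empty)
PUSH 1    1
PUSH 5    1 5
PUSH -10  1 5 -10
SUB       1 15
SWAP      15 1
ADD       16
PUSH 11   16 11
SUB       5

[5]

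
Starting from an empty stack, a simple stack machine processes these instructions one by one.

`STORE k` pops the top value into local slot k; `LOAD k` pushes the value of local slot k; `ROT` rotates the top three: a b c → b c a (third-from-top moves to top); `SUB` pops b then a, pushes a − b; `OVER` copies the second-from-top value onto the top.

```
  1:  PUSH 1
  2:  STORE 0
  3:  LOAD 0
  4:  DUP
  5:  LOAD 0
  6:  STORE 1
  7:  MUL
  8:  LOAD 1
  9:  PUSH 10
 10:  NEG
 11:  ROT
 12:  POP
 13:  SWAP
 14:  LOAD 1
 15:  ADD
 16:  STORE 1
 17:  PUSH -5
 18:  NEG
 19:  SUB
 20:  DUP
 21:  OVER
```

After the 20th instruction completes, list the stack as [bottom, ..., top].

PUSH 1  → [1]
STORE 0 → []
LOAD 0  → [1]
DUP     → [1, 1]
LOAD 0  → [1, 1, 1]
STORE 1 → [1, 1]
MUL     → [1]
LOAD 1  → [1, 1]
PUSH 10 → [1, 1, 10]
NEG     → [1, 1, -10]
ROT     → [1, -10, 1]
POP     → [1, -10]
SWAP    → [-10, 1]
LOAD 1  → [-10, 1, 1]
ADD     → [-10, 2]
STORE 1 → [-10]
PUSH -5 → [-10, -5]
NEG     → [-10, 5]
SUB     → [-15]
DUP     → [-15, -15]

[-15, -15]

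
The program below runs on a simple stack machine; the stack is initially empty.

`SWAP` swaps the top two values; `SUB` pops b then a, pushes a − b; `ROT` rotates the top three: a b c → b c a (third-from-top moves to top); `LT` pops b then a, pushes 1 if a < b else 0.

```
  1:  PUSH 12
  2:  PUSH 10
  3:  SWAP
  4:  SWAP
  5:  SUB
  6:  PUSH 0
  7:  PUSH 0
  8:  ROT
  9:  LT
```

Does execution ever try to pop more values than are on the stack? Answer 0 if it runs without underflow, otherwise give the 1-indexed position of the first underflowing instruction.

PUSH 12 -> 12
PUSH 10 -> 12 10
SWAP    -> 10 12
SWAP    -> 12 10
SUB     -> 2
PUSH 0  -> 2 0
PUSH 0  -> 2 0 0
ROT     -> 0 0 2
LT      -> 0 1

0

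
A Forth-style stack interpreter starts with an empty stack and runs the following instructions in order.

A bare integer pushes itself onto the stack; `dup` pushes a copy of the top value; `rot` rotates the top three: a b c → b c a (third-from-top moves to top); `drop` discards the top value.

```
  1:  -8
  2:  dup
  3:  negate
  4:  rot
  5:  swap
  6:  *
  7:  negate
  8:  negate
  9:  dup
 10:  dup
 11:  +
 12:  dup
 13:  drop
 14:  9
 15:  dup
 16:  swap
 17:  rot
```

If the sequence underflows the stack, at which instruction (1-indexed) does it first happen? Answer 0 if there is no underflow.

4

-8      [-8]
dup     [-8, -8]
negate  [-8, 8]
rot  — needs 3 operands, stack has 2 → underflow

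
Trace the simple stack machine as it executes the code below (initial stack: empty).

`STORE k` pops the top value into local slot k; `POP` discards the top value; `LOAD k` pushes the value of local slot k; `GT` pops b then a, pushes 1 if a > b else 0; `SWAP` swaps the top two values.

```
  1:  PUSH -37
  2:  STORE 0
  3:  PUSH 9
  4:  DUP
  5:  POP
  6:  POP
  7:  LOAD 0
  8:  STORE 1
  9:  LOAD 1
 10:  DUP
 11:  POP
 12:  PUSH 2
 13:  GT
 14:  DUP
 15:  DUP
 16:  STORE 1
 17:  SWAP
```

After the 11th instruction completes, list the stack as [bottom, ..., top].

[-37]

PUSH -37 → [-37]
STORE 0  → []
PUSH 9   → [9]
DUP      → [9, 9]
POP      → [9]
POP      → []
LOAD 0   → [-37]
STORE 1  → []
LOAD 1   → [-37]
DUP      → [-37, -37]
POP      → [-37]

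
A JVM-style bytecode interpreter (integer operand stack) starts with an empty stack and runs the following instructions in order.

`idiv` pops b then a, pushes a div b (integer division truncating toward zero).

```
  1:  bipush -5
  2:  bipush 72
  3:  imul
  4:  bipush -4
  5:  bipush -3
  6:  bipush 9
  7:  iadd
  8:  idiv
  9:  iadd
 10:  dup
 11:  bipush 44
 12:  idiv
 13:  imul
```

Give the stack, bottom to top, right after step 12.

bipush -5 -> [-5]
bipush 72 -> [-5, 72]
imul      -> [-360]
bipush -4 -> [-360, -4]
bipush -3 -> [-360, -4, -3]
bipush 9  -> [-360, -4, -3, 9]
iadd      -> [-360, -4, 6]
idiv      -> [-360, 0]
iadd      -> [-360]
dup       -> [-360, -360]
bipush 44 -> [-360, -360, 44]
idiv      -> [-360, -8]

[-360, -8]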